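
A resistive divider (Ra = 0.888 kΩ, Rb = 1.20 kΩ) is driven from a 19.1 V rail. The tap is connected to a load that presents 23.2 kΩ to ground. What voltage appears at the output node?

The load sits in parallel with Rb: Rb‖R_L = (1200 × 23200) / (1200 + 23200) = 1141 Ω.
V_out = 19.1 × 1141 / (888 + 1141) = 19.1 × 1141/2029 = 10.7 V.
(Unloaded it would have been 11.0 V.)

V_out ≈ 10.7 V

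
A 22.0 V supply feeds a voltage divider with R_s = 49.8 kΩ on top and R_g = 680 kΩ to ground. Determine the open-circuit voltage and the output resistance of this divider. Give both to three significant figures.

V_th = 20.5 V, R_th = 46.4 kΩ

V_th is the open-circuit tap voltage: 22.0 × 680/(49.8 + 680) = 20.5 V.
With the supply zeroed, R_s and R_g appear in parallel from the tap: R_th = R_s‖R_g = (49.8 × 680)/729.8 = 46.4 kΩ.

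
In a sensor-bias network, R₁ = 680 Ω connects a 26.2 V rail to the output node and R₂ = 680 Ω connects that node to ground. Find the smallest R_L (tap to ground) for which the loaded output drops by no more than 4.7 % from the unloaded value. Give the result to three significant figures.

Output resistance R_th = R₁‖R₂ = (680 × 680)/1360 = 340.0 Ω.
The fractional drop is R_th/(R_th + R_L); requiring this ≤ 0.0470 gives R_L ≥ R_th(1/0.0470 − 1) = 340.0 × 20.28 = 6.89 kΩ.

R_L(min) ≈ 6.89 kΩ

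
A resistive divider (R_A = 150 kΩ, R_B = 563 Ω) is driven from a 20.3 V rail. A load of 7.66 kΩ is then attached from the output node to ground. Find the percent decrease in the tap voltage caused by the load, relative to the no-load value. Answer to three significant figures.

6.82 %

The divider's output (Thévenin) resistance is R_A‖R_B = 560.9 Ω.
Fractional drop under load = R_th/(R_th + R_L) = 560.9 / (560.9 + 7660) = 0.06823.
So the output falls by 6.82 %.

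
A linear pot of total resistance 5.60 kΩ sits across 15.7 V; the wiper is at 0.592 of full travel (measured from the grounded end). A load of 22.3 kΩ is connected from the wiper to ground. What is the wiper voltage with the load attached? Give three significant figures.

V ≈ 8.76 V

The wiper splits the pot into (1−α)R = 2.285 kΩ above and αR = 3.315 kΩ below.
Lower section ‖ load = 2.886 kΩ.
V_wiper = 15.7 × 2.886/(2.285 + 2.886) = 8.76 V.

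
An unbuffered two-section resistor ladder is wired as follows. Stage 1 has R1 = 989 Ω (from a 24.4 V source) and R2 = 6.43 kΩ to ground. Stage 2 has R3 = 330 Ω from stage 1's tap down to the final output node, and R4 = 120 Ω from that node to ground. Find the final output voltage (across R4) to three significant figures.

Stage 2 presents R3+R4 = 450.0 Ω as a load on stage 1's tap.
Stage 1's lower leg becomes R2‖(R3+R4) = 420.6 Ω, so V_mid = 24.4 × 420.6/1410 = 7.280 V.
Stage 2 is itself unloaded: V_out = V_mid × R4/(R3+R4) = 7.280 × 120/450.0 = 1.94 V.

V_out ≈ 1.94 V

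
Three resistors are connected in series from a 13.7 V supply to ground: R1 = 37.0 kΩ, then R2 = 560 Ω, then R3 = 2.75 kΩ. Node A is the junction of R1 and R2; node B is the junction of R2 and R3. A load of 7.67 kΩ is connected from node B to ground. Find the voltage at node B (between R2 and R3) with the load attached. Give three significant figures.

At node B, R3 is in parallel with the load: R3‖R_L = 2024 Ω.
Below node A the resistance is R2 + (R3‖R_L) = 2584 Ω, so V_A = 13.7 × 2584/39580 = 0.8944 V.
Then V_B = V_A × (R3‖R_L)/(R2 + R3‖R_L) = 0.8944 × 2024/2584 = 0.701 V.

V ≈ 0.701 V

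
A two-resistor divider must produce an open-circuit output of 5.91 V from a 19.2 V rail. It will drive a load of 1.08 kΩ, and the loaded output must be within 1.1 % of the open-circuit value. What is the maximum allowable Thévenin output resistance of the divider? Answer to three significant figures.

Loading drop = R_th/(R_th + R_L) ≤ 0.0110, so R_th ≤ R_L · ε/(1−ε) = 1.08 kΩ × 0.0110/0.9890 = 12.0 Ω.

R_th ≤ 12.0 Ω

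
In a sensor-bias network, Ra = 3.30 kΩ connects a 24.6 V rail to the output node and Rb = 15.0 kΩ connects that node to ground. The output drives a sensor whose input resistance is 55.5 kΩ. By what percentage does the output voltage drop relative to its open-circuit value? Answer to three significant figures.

The divider's output (Thévenin) resistance is Ra‖Rb = 2.705 kΩ.
Fractional drop under load = R_th/(R_th + R_L) = 2.705 / (2.705 + 55.5) = 0.04647.
So the output falls by 4.65 %.

4.65 %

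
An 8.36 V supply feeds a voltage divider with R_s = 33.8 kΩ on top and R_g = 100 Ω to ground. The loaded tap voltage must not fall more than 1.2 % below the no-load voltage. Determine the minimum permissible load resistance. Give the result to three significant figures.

Output resistance R_th = R_s‖R_g = (33800 × 100)/33900 = 99.71 Ω.
The fractional drop is R_th/(R_th + R_L); requiring this ≤ 0.0120 gives R_L ≥ R_th(1/0.0120 − 1) = 99.71 × 82.33 = 8.21 kΩ.

R_L(min) ≈ 8.21 kΩ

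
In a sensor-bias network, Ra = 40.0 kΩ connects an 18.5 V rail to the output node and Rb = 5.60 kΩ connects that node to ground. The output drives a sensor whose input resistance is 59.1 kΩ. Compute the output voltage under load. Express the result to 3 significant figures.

The load sits in parallel with Rb: Rb‖R_L = (5.60 × 59.1) / (5.60 + 59.1) = 5.115 kΩ.
V_out = 18.5 × 5.115 / (40.0 + 5.115) = 18.5 × 5.115/45.12 = 2.10 V.

V_out ≈ 2.10 V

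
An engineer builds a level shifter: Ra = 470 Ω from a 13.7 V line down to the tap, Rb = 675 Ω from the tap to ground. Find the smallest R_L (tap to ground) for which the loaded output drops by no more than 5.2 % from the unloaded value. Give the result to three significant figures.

Output resistance R_th = Ra‖Rb = (470 × 675)/1145 = 277.1 Ω.
The fractional drop is R_th/(R_th + R_L); requiring this ≤ 0.0520 gives R_L ≥ R_th(1/0.0520 − 1) = 277.1 × 18.23 = 5.05 kΩ.

R_L(min) ≈ 5.05 kΩ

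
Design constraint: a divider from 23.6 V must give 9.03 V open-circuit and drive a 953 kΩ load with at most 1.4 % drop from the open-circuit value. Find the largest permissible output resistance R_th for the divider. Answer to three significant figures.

R_th ≤ 13.5 kΩ

Loading drop = R_th/(R_th + R_L) ≤ 0.0140, so R_th ≤ R_L · ε/(1−ε) = 953 kΩ × 0.0140/0.9860 = 13.5 kΩ.
(Any R1, R2 with R2/(R1+R2) = 0.383 and R1‖R2 ≤ 13.5 kΩ will meet the spec.)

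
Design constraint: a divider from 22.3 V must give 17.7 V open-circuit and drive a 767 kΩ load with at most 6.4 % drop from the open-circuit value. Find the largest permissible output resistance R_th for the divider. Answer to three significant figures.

Loading drop = R_th/(R_th + R_L) ≤ 0.0640, so R_th ≤ R_L · ε/(1−ε) = 767 kΩ × 0.0640/0.9360 = 52.4 kΩ.

R_th ≤ 52.4 kΩ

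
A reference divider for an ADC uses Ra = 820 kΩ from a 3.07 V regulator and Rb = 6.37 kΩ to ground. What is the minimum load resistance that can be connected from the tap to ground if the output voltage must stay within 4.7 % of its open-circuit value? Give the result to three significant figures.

R_L(min) ≈ 128 kΩ

Output resistance R_th = Ra‖Rb = (820 × 6.37)/826.4 = 6.321 kΩ.
The fractional drop is R_th/(R_th + R_L); requiring this ≤ 0.0470 gives R_L ≥ R_th(1/0.0470 − 1) = 6.321 × 20.28 = 128 kΩ.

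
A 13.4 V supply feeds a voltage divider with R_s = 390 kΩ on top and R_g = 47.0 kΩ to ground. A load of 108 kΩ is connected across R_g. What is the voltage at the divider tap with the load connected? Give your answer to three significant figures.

The load sits in parallel with R_g: R_g‖R_L = (47.0 × 108) / (47.0 + 108) = 32.75 kΩ.
V_out = 13.4 × 32.75 / (390 + 32.75) = 13.4 × 32.75/422.7 = 1.04 V.

V_out ≈ 1.04 V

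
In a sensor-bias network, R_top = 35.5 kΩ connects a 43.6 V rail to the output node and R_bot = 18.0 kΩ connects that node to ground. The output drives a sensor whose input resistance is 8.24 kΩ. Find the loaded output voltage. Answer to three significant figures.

V_out ≈ 5.99 V

The load sits in parallel with R_bot: R_bot‖R_L = (18.0 × 8.24) / (18.0 + 8.24) = 5.652 kΩ.
V_out = 43.6 × 5.652 / (35.5 + 5.652) = 43.6 × 5.652/41.15 = 5.99 V.
(Unloaded it would have been 14.7 V.)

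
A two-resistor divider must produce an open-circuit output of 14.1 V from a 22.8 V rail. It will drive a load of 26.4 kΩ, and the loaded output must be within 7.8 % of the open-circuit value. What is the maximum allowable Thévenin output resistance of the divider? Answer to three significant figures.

Loading drop = R_th/(R_th + R_L) ≤ 0.0780, so R_th ≤ R_L · ε/(1−ε) = 26.4 kΩ × 0.0780/0.9220 = 2.23 kΩ.

R_th ≤ 2.23 kΩ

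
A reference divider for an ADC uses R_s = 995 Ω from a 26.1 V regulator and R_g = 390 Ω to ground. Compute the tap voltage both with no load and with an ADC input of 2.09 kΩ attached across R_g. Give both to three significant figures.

Open-circuit: V = 26.1 × 390/(995 + 390) = 7.35 V.
With the load, R_g becomes R_g‖R_L = 328.7 Ω, so V = 26.1 × 328.7/1324 = 6.48 V.

Unloaded: 7.35 V; loaded: 6.48 V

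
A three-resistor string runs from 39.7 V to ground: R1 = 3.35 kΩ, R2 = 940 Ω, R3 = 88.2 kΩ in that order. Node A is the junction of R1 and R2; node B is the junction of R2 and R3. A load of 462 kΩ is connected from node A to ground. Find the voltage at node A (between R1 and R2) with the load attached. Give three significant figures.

Below node A the series string R2+R3 = 89140 Ω sits in parallel with the 462000 Ω load: 74720 Ω.
V_A = 39.7 × 74720/(3350 + 74720) = 38.0 V.

V ≈ 38.0 V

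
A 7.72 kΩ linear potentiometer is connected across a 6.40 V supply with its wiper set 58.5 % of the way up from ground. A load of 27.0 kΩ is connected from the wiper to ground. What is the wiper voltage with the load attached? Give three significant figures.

V ≈ 3.50 V

The wiper splits the pot into (1−α)R = 3.204 kΩ above and αR = 4.516 kΩ below.
Lower section ‖ load = 3.869 kΩ.
V_wiper = 6.40 × 3.869/(3.204 + 3.869) = 3.50 V.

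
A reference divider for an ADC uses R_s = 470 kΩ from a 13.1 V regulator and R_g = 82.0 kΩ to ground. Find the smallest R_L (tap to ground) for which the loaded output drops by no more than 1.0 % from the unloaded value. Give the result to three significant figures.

Output resistance R_th = R_s‖R_g = (470 × 82.0)/552.0 = 69.82 kΩ.
The fractional drop is R_th/(R_th + R_L); requiring this ≤ 0.0100 gives R_L ≥ R_th(1/0.0100 − 1) = 69.82 × 99.00 = 6.91 MΩ.

R_L(min) ≈ 6.91 MΩ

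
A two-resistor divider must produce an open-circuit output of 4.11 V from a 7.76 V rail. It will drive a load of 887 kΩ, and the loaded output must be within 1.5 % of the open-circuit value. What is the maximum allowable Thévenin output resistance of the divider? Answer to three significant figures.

Loading drop = R_th/(R_th + R_L) ≤ 0.0150, so R_th ≤ R_L · ε/(1−ε) = 887 kΩ × 0.0150/0.9850 = 13.5 kΩ.

R_th ≤ 13.5 kΩ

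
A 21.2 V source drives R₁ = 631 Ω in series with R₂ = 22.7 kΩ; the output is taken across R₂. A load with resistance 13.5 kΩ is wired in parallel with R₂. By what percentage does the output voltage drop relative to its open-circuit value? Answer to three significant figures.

4.35 %

The divider's output (Thévenin) resistance is R₁‖R₂ = 613.9 Ω.
Fractional drop under load = R_th/(R_th + R_L) = 613.9 / (613.9 + 13500) = 0.04350.
So the output falls by 4.35 %.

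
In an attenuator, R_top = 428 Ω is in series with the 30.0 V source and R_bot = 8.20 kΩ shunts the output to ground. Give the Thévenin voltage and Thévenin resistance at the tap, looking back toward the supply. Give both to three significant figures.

V_th = 28.5 V, R_th = 407 Ω

V_th is the open-circuit tap voltage: 30.0 × 8200/(428 + 8200) = 28.5 V.
With the supply zeroed, R_top and R_bot appear in parallel from the tap: R_th = R_top‖R_bot = (428 × 8200)/8628 = 407 Ω.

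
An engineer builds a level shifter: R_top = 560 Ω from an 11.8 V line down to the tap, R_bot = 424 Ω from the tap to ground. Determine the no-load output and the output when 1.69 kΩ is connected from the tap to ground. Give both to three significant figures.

Unloaded: 5.08 V; loaded: 4.45 V

Open-circuit: V = 11.8 × 424/(560 + 424) = 5.08 V.
With the load, R_bot becomes R_bot‖R_L = 339.0 Ω, so V = 11.8 × 339.0/899.0 = 4.45 V.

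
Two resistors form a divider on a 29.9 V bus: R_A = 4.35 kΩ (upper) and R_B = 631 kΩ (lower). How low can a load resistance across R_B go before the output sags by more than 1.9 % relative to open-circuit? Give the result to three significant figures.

Output resistance R_th = R_A‖R_B = (4.35 × 631)/635.4 = 4.320 kΩ.
The fractional drop is R_th/(R_th + R_L); requiring this ≤ 0.0190 gives R_L ≥ R_th(1/0.0190 − 1) = 4.320 × 51.63 = 223 kΩ.

R_L(min) ≈ 223 kΩ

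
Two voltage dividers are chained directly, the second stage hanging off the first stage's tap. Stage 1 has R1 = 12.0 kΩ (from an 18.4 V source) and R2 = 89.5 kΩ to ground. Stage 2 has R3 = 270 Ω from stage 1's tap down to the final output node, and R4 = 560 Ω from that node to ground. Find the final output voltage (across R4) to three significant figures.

V_out ≈ 0.796 V

Stage 2 presents R3+R4 = 830.0 Ω as a load on stage 1's tap.
Stage 1's lower leg becomes R2‖(R3+R4) = 822.4 Ω, so V_mid = 18.4 × 822.4/12820 = 1.180 V.
Stage 2 is itself unloaded: V_out = V_mid × R4/(R3+R4) = 1.180 × 560/830.0 = 0.796 V.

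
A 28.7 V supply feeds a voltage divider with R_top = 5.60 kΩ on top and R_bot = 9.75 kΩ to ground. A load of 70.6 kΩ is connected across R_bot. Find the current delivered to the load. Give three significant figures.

R_bot‖R_L = 8.567 kΩ; V_out = 28.7 × 8.567/14.17 = 17.36 V.
I_L = V_out / R_L = 17.36 / 70.6 kΩ = 0.246 mA.

I_L ≈ 0.246 mA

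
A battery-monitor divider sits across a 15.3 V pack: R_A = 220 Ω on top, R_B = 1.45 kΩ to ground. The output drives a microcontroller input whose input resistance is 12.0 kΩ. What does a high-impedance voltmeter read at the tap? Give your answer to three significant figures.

The load sits in parallel with R_B: R_B‖R_L = (1450 × 12000) / (1450 + 12000) = 1294 Ω.
V_out = 15.3 × 1294 / (220 + 1294) = 15.3 × 1294/1514 = 13.1 V.

V_out ≈ 13.1 V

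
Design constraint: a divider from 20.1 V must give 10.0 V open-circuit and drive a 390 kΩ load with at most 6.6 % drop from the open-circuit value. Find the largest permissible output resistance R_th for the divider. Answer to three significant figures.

R_th ≤ 27.6 kΩ

Loading drop = R_th/(R_th + R_L) ≤ 0.0660, so R_th ≤ R_L · ε/(1−ε) = 390 kΩ × 0.0660/0.9340 = 27.6 kΩ.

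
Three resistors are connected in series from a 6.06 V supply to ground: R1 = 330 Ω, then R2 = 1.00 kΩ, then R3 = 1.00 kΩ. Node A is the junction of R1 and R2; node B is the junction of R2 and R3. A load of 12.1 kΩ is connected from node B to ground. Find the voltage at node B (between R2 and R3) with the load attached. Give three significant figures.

V ≈ 2.48 V

At node B, R3 is in parallel with the load: R3‖R_L = 923.7 Ω.
Below node A the resistance is R2 + (R3‖R_L) = 1924 Ω, so V_A = 6.06 × 1924/2254 = 5.173 V.
Then V_B = V_A × (R3‖R_L)/(R2 + R3‖R_L) = 5.173 × 923.7/1924 = 2.48 V.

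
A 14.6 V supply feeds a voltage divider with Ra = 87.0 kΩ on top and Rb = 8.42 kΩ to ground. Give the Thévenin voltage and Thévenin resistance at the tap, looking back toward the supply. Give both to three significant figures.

V_th = 1.29 V, R_th = 7.68 kΩ

V_th is the open-circuit tap voltage: 14.6 × 8.42/(87.0 + 8.42) = 1.29 V.
With the supply zeroed, Ra and Rb appear in parallel from the tap: R_th = Ra‖Rb = (87.0 × 8.42)/95.42 = 7.68 kΩ.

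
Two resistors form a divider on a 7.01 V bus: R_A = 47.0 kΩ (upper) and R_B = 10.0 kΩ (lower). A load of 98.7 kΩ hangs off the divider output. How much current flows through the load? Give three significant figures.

R_B‖R_L = 9.080 kΩ; V_out = 7.01 × 9.080/56.08 = 1.135 V.
I_L = V_out / R_L = 1.135 / 98.7 kΩ = 0.0115 mA.

I_L ≈ 0.0115 mA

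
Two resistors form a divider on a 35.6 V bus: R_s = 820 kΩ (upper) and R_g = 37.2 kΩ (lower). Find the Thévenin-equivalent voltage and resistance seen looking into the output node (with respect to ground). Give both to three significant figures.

V_th = 1.54 V, R_th = 35.6 kΩ

V_th is the open-circuit tap voltage: 35.6 × 37.2/(820 + 37.2) = 1.54 V.
With the supply zeroed, R_s and R_g appear in parallel from the tap: R_th = R_s‖R_g = (820 × 37.2)/857.2 = 35.6 kΩ.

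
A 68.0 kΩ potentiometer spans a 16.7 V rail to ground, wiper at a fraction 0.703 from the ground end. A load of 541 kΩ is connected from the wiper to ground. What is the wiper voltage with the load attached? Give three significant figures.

The wiper splits the pot into (1−α)R = 20.20 kΩ above and αR = 47.80 kΩ below.
Lower section ‖ load = 43.92 kΩ.
V_wiper = 16.7 × 43.92/(20.20 + 43.92) = 11.4 V.

V ≈ 11.4 V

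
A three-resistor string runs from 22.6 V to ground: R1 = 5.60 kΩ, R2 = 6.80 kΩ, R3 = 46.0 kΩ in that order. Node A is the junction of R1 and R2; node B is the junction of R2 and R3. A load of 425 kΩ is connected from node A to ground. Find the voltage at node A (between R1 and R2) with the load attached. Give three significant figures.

V ≈ 20.2 V

Below node A the series string R2+R3 = 52.80 kΩ sits in parallel with the 425 kΩ load: 46.97 kΩ.
V_A = 22.6 × 46.97/(5.60 + 46.97) = 20.2 V.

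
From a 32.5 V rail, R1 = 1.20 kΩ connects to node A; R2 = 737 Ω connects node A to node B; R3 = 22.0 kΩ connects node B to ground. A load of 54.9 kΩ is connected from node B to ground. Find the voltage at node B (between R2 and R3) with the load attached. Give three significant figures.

V ≈ 28.9 V

At node B, R3 is in parallel with the load: R3‖R_L = 15710 Ω.
Below node A the resistance is R2 + (R3‖R_L) = 16440 Ω, so V_A = 32.5 × 16440/17640 = 30.29 V.
Then V_B = V_A × (R3‖R_L)/(R2 + R3‖R_L) = 30.29 × 15710/16440 = 28.9 V.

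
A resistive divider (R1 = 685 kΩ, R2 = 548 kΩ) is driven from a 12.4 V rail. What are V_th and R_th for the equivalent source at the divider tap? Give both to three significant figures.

V_th is the open-circuit tap voltage: 12.4 × 548/(685 + 548) = 5.51 V.
With the supply zeroed, R1 and R2 appear in parallel from the tap: R_th = R1‖R2 = (685 × 548)/1233 = 304 kΩ.

V_th = 5.51 V, R_th = 304 kΩ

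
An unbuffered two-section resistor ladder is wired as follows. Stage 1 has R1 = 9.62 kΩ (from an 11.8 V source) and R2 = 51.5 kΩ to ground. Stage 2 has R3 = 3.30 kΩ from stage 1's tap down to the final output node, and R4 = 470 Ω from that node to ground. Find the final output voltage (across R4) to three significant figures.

Stage 2 presents R3+R4 = 3770 Ω as a load on stage 1's tap.
Stage 1's lower leg becomes R2‖(R3+R4) = 3513 Ω, so V_mid = 11.8 × 3513/13130 = 3.156 V.
Stage 2 is itself unloaded: V_out = V_mid × R4/(R3+R4) = 3.156 × 470/3770 = 0.393 V.

V_out ≈ 0.393 V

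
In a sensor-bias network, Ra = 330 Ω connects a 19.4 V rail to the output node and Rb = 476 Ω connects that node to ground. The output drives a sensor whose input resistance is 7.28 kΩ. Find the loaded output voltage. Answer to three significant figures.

V_out ≈ 11.2 V

The load sits in parallel with Rb: Rb‖R_L = (476 × 7280) / (476 + 7280) = 446.8 Ω.
V_out = 19.4 × 446.8 / (330 + 446.8) = 19.4 × 446.8/776.8 = 11.2 V.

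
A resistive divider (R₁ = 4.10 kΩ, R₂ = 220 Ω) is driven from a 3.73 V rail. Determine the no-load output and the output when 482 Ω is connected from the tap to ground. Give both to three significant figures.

Open-circuit: V = 3.73 × 220/(4100 + 220) = 0.190 V.
With the load, R₂ becomes R₂‖R_L = 151.1 Ω, so V = 3.73 × 151.1/4251 = 0.133 V.

Unloaded: 0.190 V; loaded: 0.133 V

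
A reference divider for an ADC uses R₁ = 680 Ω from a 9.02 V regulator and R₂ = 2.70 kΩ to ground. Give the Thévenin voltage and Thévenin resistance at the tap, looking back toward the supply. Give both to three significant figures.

V_th is the open-circuit tap voltage: 9.02 × 2700/(680 + 2700) = 7.21 V.
With the supply zeroed, R₁ and R₂ appear in parallel from the tap: R_th = R₁‖R₂ = (680 × 2700)/3380 = 543 Ω.

V_th = 7.21 V, R_th = 543 Ω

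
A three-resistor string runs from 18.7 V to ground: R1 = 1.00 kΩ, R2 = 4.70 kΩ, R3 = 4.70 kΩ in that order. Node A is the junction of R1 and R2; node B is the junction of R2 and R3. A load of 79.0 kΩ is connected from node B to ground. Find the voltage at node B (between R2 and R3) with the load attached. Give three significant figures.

At node B, R3 is in parallel with the load: R3‖R_L = 4.436 kΩ.
Below node A the resistance is R2 + (R3‖R_L) = 9.136 kΩ, so V_A = 18.7 × 9.136/10.14 = 16.86 V.
Then V_B = V_A × (R3‖R_L)/(R2 + R3‖R_L) = 16.86 × 4.436/9.136 = 8.18 V.

V ≈ 8.18 V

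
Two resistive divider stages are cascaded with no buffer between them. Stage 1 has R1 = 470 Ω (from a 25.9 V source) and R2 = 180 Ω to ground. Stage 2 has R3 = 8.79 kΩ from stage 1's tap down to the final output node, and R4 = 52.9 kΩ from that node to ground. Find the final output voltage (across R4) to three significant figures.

Stage 2 presents R3+R4 = 61690 Ω as a load on stage 1's tap.
Stage 1's lower leg becomes R2‖(R3+R4) = 179.5 Ω, so V_mid = 25.9 × 179.5/649.5 = 7.157 V.
Stage 2 is itself unloaded: V_out = V_mid × R4/(R3+R4) = 7.157 × 52900/61690 = 6.14 V.

V_out ≈ 6.14 V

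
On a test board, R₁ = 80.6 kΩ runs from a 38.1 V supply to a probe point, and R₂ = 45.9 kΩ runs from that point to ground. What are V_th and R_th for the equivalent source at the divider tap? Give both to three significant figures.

V_th is the open-circuit tap voltage: 38.1 × 45.9/(80.6 + 45.9) = 13.8 V.
With the supply zeroed, R₁ and R₂ appear in parallel from the tap: R_th = R₁‖R₂ = (80.6 × 45.9)/126.5 = 29.2 kΩ.

V_th = 13.8 V, R_th = 29.2 kΩ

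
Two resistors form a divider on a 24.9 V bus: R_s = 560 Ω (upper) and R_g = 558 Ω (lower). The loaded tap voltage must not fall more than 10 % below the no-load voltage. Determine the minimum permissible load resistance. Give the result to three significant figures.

R_L(min) ≈ 2.52 kΩ

Output resistance R_th = R_s‖R_g = (560 × 558)/1118 = 279.5 Ω.
The fractional drop is R_th/(R_th + R_L); requiring this ≤ 0.100 gives R_L ≥ R_th(1/0.100 − 1) = 279.5 × 9.000 = 2.52 kΩ.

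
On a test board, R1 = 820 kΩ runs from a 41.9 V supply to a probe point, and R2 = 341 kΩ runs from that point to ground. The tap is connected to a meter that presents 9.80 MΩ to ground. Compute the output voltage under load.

The load sits in parallel with R2: R2‖R_L = (341 × 9800) / (341 + 9800) = 329.5 kΩ.
V_out = 41.9 × 329.5 / (820 + 329.5) = 41.9 × 329.5/1150 = 12.0 V.

V_out ≈ 12.0 V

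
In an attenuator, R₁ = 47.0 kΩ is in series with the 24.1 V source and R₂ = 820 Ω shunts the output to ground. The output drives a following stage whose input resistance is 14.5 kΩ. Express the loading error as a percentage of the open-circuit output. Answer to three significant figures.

The divider's output (Thévenin) resistance is R₁‖R₂ = 805.9 Ω.
Fractional drop under load = R_th/(R_th + R_L) = 805.9 / (805.9 + 14500) = 0.05266.
So the output falls by 5.27 %.

5.27 %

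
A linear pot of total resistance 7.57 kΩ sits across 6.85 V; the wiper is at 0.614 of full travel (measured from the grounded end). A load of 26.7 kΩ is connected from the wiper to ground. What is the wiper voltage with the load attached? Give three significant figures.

V ≈ 3.94 V

The wiper splits the pot into (1−α)R = 2.922 kΩ above and αR = 4.648 kΩ below.
Lower section ‖ load = 3.959 kΩ.
V_wiper = 6.85 × 3.959/(2.922 + 3.959) = 3.94 V.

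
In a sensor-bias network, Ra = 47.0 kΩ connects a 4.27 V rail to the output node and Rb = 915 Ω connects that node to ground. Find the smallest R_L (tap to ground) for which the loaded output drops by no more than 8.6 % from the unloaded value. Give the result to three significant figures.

Output resistance R_th = Ra‖Rb = (47000 × 915)/47920 = 897.5 Ω.
The fractional drop is R_th/(R_th + R_L); requiring this ≤ 0.0860 gives R_L ≥ R_th(1/0.0860 − 1) = 897.5 × 10.63 = 9.54 kΩ.

R_L(min) ≈ 9.54 kΩ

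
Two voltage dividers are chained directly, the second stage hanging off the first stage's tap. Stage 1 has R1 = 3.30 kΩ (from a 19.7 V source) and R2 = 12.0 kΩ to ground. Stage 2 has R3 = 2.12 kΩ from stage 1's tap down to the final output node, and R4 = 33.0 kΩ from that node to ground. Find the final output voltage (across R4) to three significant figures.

V_out ≈ 13.5 V

Stage 2 presents R3+R4 = 35.12 kΩ as a load on stage 1's tap.
Stage 1's lower leg becomes R2‖(R3+R4) = 8.944 kΩ, so V_mid = 19.7 × 8.944/12.24 = 14.39 V.
Stage 2 is itself unloaded: V_out = V_mid × R4/(R3+R4) = 14.39 × 33.0/35.12 = 13.5 V.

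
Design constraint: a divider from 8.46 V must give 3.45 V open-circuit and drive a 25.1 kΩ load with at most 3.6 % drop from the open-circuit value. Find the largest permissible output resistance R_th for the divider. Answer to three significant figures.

Loading drop = R_th/(R_th + R_L) ≤ 0.0360, so R_th ≤ R_L · ε/(1−ε) = 25.1 kΩ × 0.0360/0.9640 = 937 Ω.

R_th ≤ 937 Ω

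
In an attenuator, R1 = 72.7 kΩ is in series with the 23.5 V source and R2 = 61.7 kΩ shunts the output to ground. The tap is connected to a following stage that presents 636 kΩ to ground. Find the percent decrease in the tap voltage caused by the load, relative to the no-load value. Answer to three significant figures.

The divider's output (Thévenin) resistance is R1‖R2 = 33.37 kΩ.
Fractional drop under load = R_th/(R_th + R_L) = 33.37 / (33.37 + 636) = 0.04986.
So the output falls by 4.99 %.

4.99 %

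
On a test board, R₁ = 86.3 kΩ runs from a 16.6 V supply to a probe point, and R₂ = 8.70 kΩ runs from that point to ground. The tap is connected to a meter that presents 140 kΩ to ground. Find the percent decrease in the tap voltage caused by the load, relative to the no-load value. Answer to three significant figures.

5.34 %

The divider's output (Thévenin) resistance is R₁‖R₂ = 7.903 kΩ.
Fractional drop under load = R_th/(R_th + R_L) = 7.903 / (7.903 + 140) = 0.05344.
So the output falls by 5.34 %.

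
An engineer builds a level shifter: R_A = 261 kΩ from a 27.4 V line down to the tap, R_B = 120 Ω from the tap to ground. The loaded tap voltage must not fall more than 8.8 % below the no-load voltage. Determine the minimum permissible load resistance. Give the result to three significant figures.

R_L(min) ≈ 1.24 kΩ

Output resistance R_th = R_A‖R_B = (261000 × 120)/261100 = 119.9 Ω.
The fractional drop is R_th/(R_th + R_L); requiring this ≤ 0.0880 gives R_L ≥ R_th(1/0.0880 − 1) = 119.9 × 10.36 = 1.24 kΩ.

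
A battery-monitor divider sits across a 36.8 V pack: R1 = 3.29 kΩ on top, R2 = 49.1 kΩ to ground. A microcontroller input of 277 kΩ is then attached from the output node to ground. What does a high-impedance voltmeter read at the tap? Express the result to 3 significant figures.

The load sits in parallel with R2: R2‖R_L = (49.1 × 277) / (49.1 + 277) = 41.71 kΩ.
V_out = 36.8 × 41.71 / (3.29 + 41.71) = 36.8 × 41.71/45.00 = 34.1 V.
(Unloaded it would have been 34.5 V.)

V_out ≈ 34.1 V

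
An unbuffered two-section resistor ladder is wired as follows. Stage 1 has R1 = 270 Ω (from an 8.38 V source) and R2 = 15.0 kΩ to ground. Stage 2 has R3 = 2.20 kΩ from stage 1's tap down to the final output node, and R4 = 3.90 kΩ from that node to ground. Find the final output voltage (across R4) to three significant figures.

Stage 2 presents R3+R4 = 6100 Ω as a load on stage 1's tap.
Stage 1's lower leg becomes R2‖(R3+R4) = 4336 Ω, so V_mid = 8.38 × 4336/4606 = 7.889 V.
Stage 2 is itself unloaded: V_out = V_mid × R4/(R3+R4) = 7.889 × 3900/6100 = 5.04 V.

V_out ≈ 5.04 V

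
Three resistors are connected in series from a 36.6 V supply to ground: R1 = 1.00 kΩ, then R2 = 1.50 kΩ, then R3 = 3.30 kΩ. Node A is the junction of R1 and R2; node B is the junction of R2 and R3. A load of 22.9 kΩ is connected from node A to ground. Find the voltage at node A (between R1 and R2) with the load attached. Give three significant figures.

Below node A the series string R2+R3 = 4.800 kΩ sits in parallel with the 22.9 kΩ load: 3.968 kΩ.
V_A = 36.6 × 3.968/(1.00 + 3.968) = 29.2 V.

V ≈ 29.2 V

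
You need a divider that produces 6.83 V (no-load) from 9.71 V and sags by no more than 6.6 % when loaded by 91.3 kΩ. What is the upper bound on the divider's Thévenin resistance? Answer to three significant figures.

R_th ≤ 6.45 kΩ

Loading drop = R_th/(R_th + R_L) ≤ 0.0660, so R_th ≤ R_L · ε/(1−ε) = 91.3 kΩ × 0.0660/0.9340 = 6.45 kΩ.
(Any R1, R2 with R2/(R1+R2) = 0.703 and R1‖R2 ≤ 6.45 kΩ will meet the spec.)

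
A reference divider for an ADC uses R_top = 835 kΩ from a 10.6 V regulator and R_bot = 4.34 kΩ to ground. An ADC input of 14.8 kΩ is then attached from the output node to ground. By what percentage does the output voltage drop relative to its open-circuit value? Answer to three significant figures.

Unloaded V = 10.6 × 4.34/839.3 = 0.05481 V.
Loaded: R_bot‖R_L = 3.356 kΩ, giving V = 10.6 × 3.356/838.4 = 0.04243 V.
Drop = (0.05481 − 0.04243) / 0.05481 = 22.6 %.

22.6 %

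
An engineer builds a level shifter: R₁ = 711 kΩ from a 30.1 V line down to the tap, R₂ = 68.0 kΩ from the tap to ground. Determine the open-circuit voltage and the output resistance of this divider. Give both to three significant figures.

V_th is the open-circuit tap voltage: 30.1 × 68.0/(711 + 68.0) = 2.63 V.
With the supply zeroed, R₁ and R₂ appear in parallel from the tap: R_th = R₁‖R₂ = (711 × 68.0)/779.0 = 62.1 kΩ.

V_th = 2.63 V, R_th = 62.1 kΩ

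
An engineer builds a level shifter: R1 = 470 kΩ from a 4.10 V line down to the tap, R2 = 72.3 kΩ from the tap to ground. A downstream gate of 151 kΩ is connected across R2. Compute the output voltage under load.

V_out ≈ 0.386 V

The load sits in parallel with R2: R2‖R_L = (72.3 × 151) / (72.3 + 151) = 48.89 kΩ.
V_out = 4.10 × 48.89 / (470 + 48.89) = 4.10 × 48.89/518.9 = 0.386 V.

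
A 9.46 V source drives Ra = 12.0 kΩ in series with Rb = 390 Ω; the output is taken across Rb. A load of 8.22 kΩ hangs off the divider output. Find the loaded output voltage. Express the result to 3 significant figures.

V_out ≈ 0.285 V

The load sits in parallel with Rb: Rb‖R_L = (390 × 8220) / (390 + 8220) = 372.3 Ω.
V_out = 9.46 × 372.3 / (12000 + 372.3) = 9.46 × 372.3/12370 = 0.285 V.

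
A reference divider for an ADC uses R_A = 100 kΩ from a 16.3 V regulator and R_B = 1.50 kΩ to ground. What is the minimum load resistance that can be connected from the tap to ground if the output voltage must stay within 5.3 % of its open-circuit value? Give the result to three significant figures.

Output resistance R_th = R_A‖R_B = (100 × 1.50)/101.5 = 1.478 kΩ.
The fractional drop is R_th/(R_th + R_L); requiring this ≤ 0.0530 gives R_L ≥ R_th(1/0.0530 − 1) = 1.478 × 17.87 = 26.4 kΩ.

R_L(min) ≈ 26.4 kΩ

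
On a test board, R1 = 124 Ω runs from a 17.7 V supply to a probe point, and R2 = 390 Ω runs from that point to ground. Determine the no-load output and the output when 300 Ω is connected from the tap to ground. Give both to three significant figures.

Unloaded: 13.4 V; loaded: 10.2 V

Open-circuit: V = 17.7 × 390/(124 + 390) = 13.4 V.
With the load, R2 becomes R2‖R_L = 169.6 Ω, so V = 17.7 × 169.6/293.6 = 10.2 V.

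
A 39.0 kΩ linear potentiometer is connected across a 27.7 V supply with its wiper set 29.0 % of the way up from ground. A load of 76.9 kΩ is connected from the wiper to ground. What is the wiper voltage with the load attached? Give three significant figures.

V ≈ 7.27 V

The wiper splits the pot into (1−α)R = 27.69 kΩ above and αR = 11.31 kΩ below.
Lower section ‖ load = 9.860 kΩ.
V_wiper = 27.7 × 9.860/(27.69 + 9.860) = 7.27 V.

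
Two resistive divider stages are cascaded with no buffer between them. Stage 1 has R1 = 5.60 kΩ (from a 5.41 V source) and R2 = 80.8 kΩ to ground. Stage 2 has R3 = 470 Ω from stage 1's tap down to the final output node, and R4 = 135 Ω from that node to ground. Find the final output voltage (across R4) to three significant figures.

V_out ≈ 0.117 V

Stage 2 presents R3+R4 = 605.0 Ω as a load on stage 1's tap.
Stage 1's lower leg becomes R2‖(R3+R4) = 600.5 Ω, so V_mid = 5.41 × 600.5/6201 = 0.5239 V.
Stage 2 is itself unloaded: V_out = V_mid × R4/(R3+R4) = 0.5239 × 135/605.0 = 0.117 V.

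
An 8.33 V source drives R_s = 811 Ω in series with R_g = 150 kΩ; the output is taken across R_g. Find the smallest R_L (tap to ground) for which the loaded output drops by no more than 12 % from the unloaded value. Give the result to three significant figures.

R_L(min) ≈ 5.92 kΩ

Output resistance R_th = R_s‖R_g = (811 × 150000)/150800 = 806.6 Ω.
The fractional drop is R_th/(R_th + R_L); requiring this ≤ 0.120 gives R_L ≥ R_th(1/0.120 − 1) = 806.6 × 7.333 = 5.92 kΩ.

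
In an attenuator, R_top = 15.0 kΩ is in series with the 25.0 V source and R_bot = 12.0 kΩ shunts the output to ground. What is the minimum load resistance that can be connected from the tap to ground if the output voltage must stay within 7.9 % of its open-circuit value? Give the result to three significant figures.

Output resistance R_th = R_top‖R_bot = (15.0 × 12.0)/27.00 = 6.667 kΩ.
The fractional drop is R_th/(R_th + R_L); requiring this ≤ 0.0790 gives R_L ≥ R_th(1/0.0790 − 1) = 6.667 × 11.66 = 77.7 kΩ.

R_L(min) ≈ 77.7 kΩ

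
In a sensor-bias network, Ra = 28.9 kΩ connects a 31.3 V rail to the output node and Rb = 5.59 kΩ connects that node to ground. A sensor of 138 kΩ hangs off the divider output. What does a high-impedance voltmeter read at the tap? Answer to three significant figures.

The load sits in parallel with Rb: Rb‖R_L = (5.59 × 138) / (5.59 + 138) = 5.372 kΩ.
V_out = 31.3 × 5.372 / (28.9 + 5.372) = 31.3 × 5.372/34.27 = 4.91 V.

V_out ≈ 4.91 V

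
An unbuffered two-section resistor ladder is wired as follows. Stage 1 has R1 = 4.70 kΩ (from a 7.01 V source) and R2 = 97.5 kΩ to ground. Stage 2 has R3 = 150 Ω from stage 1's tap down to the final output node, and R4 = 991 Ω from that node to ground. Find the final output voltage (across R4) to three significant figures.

V_out ≈ 1.18 V

Stage 2 presents R3+R4 = 1141 Ω as a load on stage 1's tap.
Stage 1's lower leg becomes R2‖(R3+R4) = 1128 Ω, so V_mid = 7.01 × 1128/5828 = 1.357 V.
Stage 2 is itself unloaded: V_out = V_mid × R4/(R3+R4) = 1.357 × 991/1141 = 1.18 V.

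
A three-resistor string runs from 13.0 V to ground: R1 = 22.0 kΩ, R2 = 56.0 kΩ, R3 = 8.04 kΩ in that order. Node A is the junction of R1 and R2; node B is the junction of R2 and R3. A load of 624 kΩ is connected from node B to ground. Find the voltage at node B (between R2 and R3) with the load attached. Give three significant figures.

V ≈ 1.20 V

At node B, R3 is in parallel with the load: R3‖R_L = 7.938 kΩ.
Below node A the resistance is R2 + (R3‖R_L) = 63.94 kΩ, so V_A = 13.0 × 63.94/85.94 = 9.672 V.
Then V_B = V_A × (R3‖R_L)/(R2 + R3‖R_L) = 9.672 × 7.938/63.94 = 1.20 V.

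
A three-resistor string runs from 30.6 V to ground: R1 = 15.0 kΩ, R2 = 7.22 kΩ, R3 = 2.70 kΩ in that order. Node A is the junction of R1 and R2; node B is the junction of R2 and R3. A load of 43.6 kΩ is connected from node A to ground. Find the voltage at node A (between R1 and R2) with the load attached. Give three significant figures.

Below node A the series string R2+R3 = 9.920 kΩ sits in parallel with the 43.6 kΩ load: 8.081 kΩ.
V_A = 30.6 × 8.081/(15.0 + 8.081) = 10.7 V.

V ≈ 10.7 V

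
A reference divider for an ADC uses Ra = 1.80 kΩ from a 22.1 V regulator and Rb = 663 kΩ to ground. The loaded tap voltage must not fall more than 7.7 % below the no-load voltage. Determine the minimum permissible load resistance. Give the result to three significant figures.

Output resistance R_th = Ra‖Rb = (1.80 × 663)/664.8 = 1.795 kΩ.
The fractional drop is R_th/(R_th + R_L); requiring this ≤ 0.0770 gives R_L ≥ R_th(1/0.0770 − 1) = 1.795 × 11.99 = 21.5 kΩ.

R_L(min) ≈ 21.5 kΩ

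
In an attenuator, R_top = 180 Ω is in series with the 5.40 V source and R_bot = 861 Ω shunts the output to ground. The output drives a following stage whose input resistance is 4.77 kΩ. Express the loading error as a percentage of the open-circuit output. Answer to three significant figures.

3.03 %

The divider's output (Thévenin) resistance is R_top‖R_bot = 148.9 Ω.
Fractional drop under load = R_th/(R_th + R_L) = 148.9 / (148.9 + 4770) = 0.03027.
So the output falls by 3.03 %.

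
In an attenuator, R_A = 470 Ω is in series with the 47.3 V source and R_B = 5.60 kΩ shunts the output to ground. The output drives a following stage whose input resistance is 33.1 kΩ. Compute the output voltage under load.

V_out ≈ 43.1 V

The load sits in parallel with R_B: R_B‖R_L = (5600 × 33100) / (5600 + 33100) = 4790 Ω.
V_out = 47.3 × 4790 / (470 + 4790) = 47.3 × 4790/5260 = 43.1 V.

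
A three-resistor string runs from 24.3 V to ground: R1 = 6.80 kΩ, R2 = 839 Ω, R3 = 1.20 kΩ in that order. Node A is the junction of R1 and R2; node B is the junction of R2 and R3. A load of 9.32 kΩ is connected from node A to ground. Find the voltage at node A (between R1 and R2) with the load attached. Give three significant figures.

Below node A the series string R2+R3 = 2039 Ω sits in parallel with the 9320 Ω load: 1673 Ω.
V_A = 24.3 × 1673/(6800 + 1673) = 4.80 V.

V ≈ 4.80 V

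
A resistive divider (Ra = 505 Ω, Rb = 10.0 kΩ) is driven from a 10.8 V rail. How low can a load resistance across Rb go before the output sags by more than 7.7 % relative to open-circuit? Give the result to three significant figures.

R_L(min) ≈ 5.76 kΩ

Output resistance R_th = Ra‖Rb = (505 × 10000)/10500 = 480.7 Ω.
The fractional drop is R_th/(R_th + R_L); requiring this ≤ 0.0770 gives R_L ≥ R_th(1/0.0770 − 1) = 480.7 × 11.99 = 5.76 kΩ.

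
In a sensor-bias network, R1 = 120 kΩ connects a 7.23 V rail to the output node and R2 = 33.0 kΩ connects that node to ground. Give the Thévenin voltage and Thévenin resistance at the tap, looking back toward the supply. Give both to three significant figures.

V_th = 1.56 V, R_th = 25.9 kΩ

V_th is the open-circuit tap voltage: 7.23 × 33.0/(120 + 33.0) = 1.56 V.
With the supply zeroed, R1 and R2 appear in parallel from the tap: R_th = R1‖R2 = (120 × 33.0)/153.0 = 25.9 kΩ.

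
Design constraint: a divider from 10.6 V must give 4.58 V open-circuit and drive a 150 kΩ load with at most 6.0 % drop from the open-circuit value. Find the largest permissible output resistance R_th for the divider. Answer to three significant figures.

R_th ≤ 9.57 kΩ

Loading drop = R_th/(R_th + R_L) ≤ 0.0600, so R_th ≤ R_L · ε/(1−ε) = 150 kΩ × 0.0600/0.9400 = 9.57 kΩ.
(Any R1, R2 with R2/(R1+R2) = 0.432 and R1‖R2 ≤ 9.57 kΩ will meet the spec.)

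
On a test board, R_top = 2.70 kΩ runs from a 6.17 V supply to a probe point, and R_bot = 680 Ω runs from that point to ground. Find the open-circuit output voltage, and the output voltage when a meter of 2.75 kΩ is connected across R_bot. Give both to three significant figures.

Open-circuit: V = 6.17 × 680/(2700 + 680) = 1.24 V.
With the load, R_bot becomes R_bot‖R_L = 545.2 Ω, so V = 6.17 × 545.2/3245 = 1.04 V.

Unloaded: 1.24 V; loaded: 1.04 V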